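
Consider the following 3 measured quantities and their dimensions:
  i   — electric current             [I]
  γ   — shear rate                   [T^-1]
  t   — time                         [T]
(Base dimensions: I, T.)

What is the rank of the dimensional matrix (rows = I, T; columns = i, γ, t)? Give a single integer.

2

Dimensional matrix (I×T by i×γ×t):
  I: [ 1  0  0]
  T: [ 0 -1  1]
Row reduction gives pivot columns i,γ; rank = 2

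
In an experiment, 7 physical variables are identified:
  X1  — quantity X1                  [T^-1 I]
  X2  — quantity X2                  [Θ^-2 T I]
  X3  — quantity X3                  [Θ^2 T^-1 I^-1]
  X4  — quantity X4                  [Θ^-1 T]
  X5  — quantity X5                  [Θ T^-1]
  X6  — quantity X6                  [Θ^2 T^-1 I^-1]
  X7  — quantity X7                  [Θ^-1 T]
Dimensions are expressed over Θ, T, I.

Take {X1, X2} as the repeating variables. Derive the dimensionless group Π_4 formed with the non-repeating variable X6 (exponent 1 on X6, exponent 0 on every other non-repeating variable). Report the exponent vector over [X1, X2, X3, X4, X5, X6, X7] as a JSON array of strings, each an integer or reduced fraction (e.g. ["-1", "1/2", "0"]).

["0", "1", "0", "0", "0", "1", "0"]

Write exponents as rows Θ,T,I / cols X1,X2,X3,X4,X5,X6,X7:
  Θ: [ 0 -2  2 -1  1  2 -1]
  T: [-1  1 -1  1 -1 -1  1]
  I: [ 1  1 -1  0  0 -1  0]
Row reduction gives pivot columns X1,X2; rank = 2
Repeat: X1,X2; free: X3,X4,X5,X6,X7
RREF:
  r0: [   1    0    0 -1/2  1/2    0 -1/2]
  r1: [   0    1   -1  1/2 -1/2   -1  1/2]
  r2: [   0    0    0    0    0    0    0]
Fix exponent of X6 at 1, X3 at 0, X4 at 0, X5 at 0, X7 at 0; solve each RREF row for its pivot's exponent:
  r0: exp(X1) + (0)·1 = 0 ⇒ exp(X1) = 0
  r1: exp(X2) + (-1)·1 = 0 ⇒ exp(X2) = 1
Π_4 = X2 · X6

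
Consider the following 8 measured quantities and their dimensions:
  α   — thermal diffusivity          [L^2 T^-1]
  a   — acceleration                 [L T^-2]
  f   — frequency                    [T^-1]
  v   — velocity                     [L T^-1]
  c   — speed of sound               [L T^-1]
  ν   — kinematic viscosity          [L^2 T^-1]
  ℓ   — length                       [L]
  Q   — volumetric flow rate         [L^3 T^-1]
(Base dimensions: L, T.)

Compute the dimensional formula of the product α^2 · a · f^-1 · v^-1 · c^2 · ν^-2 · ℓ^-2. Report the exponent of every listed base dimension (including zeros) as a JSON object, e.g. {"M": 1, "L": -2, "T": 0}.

{"L": 0, "T": -2}

Exponent matrix [L,T] × [α,a,f,v,c,ν,ℓ,Q]:
  L: [ 2  1  0  1  1  2  1  3]
  T: [-1 -2 -1 -1 -1 -1  0 -1]
  [L]: (2)·2+(1)·1+(-1)·0+(-1)·1+(2)·1+(-2)·2+(-2)·1 = 0
  [T]: (2)·-1+(1)·-2+(-1)·-1+(-1)·-1+(2)·-1+(-2)·-1+(-2)·0 = -2
⇒ T^-2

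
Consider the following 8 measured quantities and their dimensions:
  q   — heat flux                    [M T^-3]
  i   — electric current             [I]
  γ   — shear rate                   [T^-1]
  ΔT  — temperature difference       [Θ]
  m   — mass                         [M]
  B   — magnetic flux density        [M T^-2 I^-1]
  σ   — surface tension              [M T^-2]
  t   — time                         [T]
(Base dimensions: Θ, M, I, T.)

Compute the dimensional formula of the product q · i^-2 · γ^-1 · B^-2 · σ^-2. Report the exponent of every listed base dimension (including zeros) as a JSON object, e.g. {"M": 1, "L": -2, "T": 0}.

{"Θ": 0, "M": -3, "I": 0, "T": 6}

Write exponents as rows Θ,M,I,T / cols q,i,γ,ΔT,m,B,σ,t:
  Θ: [ 0  0  0  1  0  0  0  0]
  M: [ 1  0  0  0  1  1  1  0]
  I: [ 0  1  0  0  0 -1  0  0]
  T: [-3  0 -1  0  0 -2 -2  1]
  [Θ]: (1)·0+(-2)·0+(-1)·0+(-2)·0+(-2)·0 = 0
  [M]: (1)·1+(-2)·0+(-1)·0+(-2)·1+(-2)·1 = -3
  [I]: (1)·0+(-2)·1+(-1)·0+(-2)·-1+(-2)·0 = 0
  [T]: (1)·-3+(-2)·0+(-1)·-1+(-2)·-2+(-2)·-2 = 6
⇒ M^-3 T^6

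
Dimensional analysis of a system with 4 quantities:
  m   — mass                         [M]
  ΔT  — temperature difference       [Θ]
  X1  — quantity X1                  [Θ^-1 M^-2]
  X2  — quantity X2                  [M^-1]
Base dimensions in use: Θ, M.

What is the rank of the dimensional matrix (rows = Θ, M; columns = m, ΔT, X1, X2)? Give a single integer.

2

Write exponents as rows Θ,M / cols m,ΔT,X1,X2:
  Θ: [ 0  1 -1  0]
  M: [ 1  0 -2 -1]
Row reduction gives pivot columns m,ΔT; rank = 2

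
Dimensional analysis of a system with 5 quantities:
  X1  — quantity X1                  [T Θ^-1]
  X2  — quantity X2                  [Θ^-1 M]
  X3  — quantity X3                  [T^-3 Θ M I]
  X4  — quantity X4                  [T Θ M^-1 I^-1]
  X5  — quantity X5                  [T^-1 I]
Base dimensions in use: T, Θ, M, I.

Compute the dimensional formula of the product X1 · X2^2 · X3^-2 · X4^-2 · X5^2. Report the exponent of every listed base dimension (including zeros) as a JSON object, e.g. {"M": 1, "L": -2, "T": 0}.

Write exponents as rows T,Θ,M,I / cols X1,X2,X3,X4,X5:
  T: [ 1  0 -3  1 -1]
  Θ: [-1 -1  1  1  0]
  M: [ 0  1  1 -1  0]
  I: [ 0  0  1 -1  1]
  [T]: (1)·1+(2)·0+(-2)·-3+(-2)·1+(2)·-1 = 3
  [Θ]: (1)·-1+(2)·-1+(-2)·1+(-2)·1+(2)·0 = -7
  [M]: (1)·0+(2)·1+(-2)·1+(-2)·-1+(2)·0 = 2
  [I]: (1)·0+(2)·0+(-2)·1+(-2)·-1+(2)·1 = 2
⇒ T^3 Θ^-7 M^2 I^2

{"T": 3, "Θ": -7, "M": 2, "I": 2}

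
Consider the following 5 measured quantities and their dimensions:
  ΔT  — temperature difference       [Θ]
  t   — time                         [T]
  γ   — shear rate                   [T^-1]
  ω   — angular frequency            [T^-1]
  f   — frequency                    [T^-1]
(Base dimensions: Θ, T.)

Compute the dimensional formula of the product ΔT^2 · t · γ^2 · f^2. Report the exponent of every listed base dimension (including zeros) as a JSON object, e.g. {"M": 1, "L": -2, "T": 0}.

Write exponents as rows Θ,T / cols ΔT,t,γ,ω,f:
  Θ: [ 1  0  0  0  0]
  T: [ 0  1 -1 -1 -1]
  [Θ]: (2)·1+(1)·0+(2)·0+(2)·0 = 2
  [T]: (2)·0+(1)·1+(2)·-1+(2)·-1 = -3
⇒ Θ^2 T^-3

{"Θ": 2, "T": -3}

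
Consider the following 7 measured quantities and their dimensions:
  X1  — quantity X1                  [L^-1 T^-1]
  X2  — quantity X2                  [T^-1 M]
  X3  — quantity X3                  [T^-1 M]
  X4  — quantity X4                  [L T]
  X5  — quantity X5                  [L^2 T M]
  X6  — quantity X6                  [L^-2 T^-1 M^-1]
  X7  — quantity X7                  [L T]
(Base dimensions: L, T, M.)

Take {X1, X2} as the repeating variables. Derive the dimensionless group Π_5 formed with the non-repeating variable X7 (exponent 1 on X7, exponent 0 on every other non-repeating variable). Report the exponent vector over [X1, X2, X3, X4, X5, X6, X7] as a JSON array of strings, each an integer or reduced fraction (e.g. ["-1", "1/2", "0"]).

Write exponents as rows L,T,M / cols X1,X2,X3,X4,X5,X6,X7:
  L: [-1  0  0  1  2 -2  1]
  T: [-1 -1 -1  1  1 -1  1]
  M: [ 0  1  1  0  1 -1  0]
RREF → pivots at {X1,X2} ⇒ r = 2
Pivot set = {X1,X2}, free = {X3,X4,X5,X6,X7}
RREF:
  r0: [   1    0    0   -1   -2    2   -1]
  r1: [   0    1    1    0    1   -1    0]
  r2: [   0    0    0    0    0    0    0]
Fix exponent of X7 at 1, X3 at 0, X4 at 0, X5 at 0, X6 at 0; solve each RREF row for its pivot's exponent:
  r0: exp(X1) + (-1)·1 = 0 ⇒ exp(X1) = 1
  r1: exp(X2) + (0)·1 = 0 ⇒ exp(X2) = 0
Π_5 = X1 · X7

["1", "0", "0", "0", "0", "0", "1"]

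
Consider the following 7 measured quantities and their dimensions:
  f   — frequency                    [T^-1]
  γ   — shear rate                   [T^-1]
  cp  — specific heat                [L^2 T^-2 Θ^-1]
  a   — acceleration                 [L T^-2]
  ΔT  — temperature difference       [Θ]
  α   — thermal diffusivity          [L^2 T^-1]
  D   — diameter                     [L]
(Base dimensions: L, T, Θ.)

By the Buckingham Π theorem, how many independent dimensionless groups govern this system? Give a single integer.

Exponent matrix [L,T,Θ] × [f,γ,cp,a,ΔT,α,D]:
  L: [ 0  0  2  1  0  2  1]
  T: [-1 -1 -2 -2  0 -1  0]
  Θ: [ 0  0 -1  0  1  0  0]
Echelon form has 3 nonzero rows (pivots: f,cp,a)
Π count = n − r = 7 − 3 = 4

4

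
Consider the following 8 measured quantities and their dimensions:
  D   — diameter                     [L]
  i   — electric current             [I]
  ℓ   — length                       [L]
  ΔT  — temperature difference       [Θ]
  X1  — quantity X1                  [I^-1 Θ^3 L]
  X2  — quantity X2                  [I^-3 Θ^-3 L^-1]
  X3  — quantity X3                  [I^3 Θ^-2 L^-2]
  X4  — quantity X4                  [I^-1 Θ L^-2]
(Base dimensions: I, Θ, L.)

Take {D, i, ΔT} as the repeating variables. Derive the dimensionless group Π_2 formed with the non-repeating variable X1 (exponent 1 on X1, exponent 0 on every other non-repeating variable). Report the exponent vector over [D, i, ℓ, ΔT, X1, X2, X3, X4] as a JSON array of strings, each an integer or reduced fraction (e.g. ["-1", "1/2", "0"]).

["-1", "1", "0", "-3", "1", "0", "0", "0"]

Write exponents as rows I,Θ,L / cols D,i,ℓ,ΔT,X1,X2,X3,X4:
  I: [ 0  1  0  0 -1 -3  3 -1]
  Θ: [ 0  0  0  1  3 -3 -2  1]
  L: [ 1  0  1  0  1 -1 -2 -2]
RREF → pivots at {D,i,ΔT} ⇒ r = 3
Repeat: D,i,ΔT; free: ℓ,X1,X2,X3,X4
RREF:
  r0: [   1    0    1    0    1   -1   -2   -2]
  r1: [   0    1    0    0   -1   -3    3   -1]
  r2: [   0    0    0    1    3   -3   -2    1]
Fix exponent of X1 at 1, ℓ at 0, X2 at 0, X3 at 0, X4 at 0; solve each RREF row for its pivot's exponent:
  r0: exp(D) + (1)·1 = 0 ⇒ exp(D) = -1
  r1: exp(i) + (-1)·1 = 0 ⇒ exp(i) = 1
  r2: exp(ΔT) + (3)·1 = 0 ⇒ exp(ΔT) = -3
Π_2 = D^-1 · i · ΔT^-3 · X1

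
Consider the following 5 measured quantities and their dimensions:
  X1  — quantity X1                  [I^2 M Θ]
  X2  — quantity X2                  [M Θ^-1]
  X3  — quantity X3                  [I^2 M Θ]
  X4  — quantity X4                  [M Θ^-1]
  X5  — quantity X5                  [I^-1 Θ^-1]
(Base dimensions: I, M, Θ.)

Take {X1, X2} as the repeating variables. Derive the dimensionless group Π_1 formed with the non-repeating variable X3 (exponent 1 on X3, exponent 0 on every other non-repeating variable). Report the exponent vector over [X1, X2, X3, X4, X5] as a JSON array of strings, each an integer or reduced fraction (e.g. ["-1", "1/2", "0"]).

["-1", "0", "1", "0", "0"]

Write exponents as rows I,M,Θ / cols X1,X2,X3,X4,X5:
  I: [ 2  0  2  0 -1]
  M: [ 1  1  1  1  0]
  Θ: [ 1 -1  1 -1 -1]
Row reduction gives pivot columns X1,X2; rank = 2
Pivot set = {X1,X2}, free = {X3,X4,X5}
RREF:
  r0: [   1    0    1    0 -1/2]
  r1: [   0    1    0    1  1/2]
  r2: [   0    0    0    0    0]
Fix exponent of X3 at 1, X4 at 0, X5 at 0; solve each RREF row for its pivot's exponent:
  r0: exp(X1) + (1)·1 = 0 ⇒ exp(X1) = -1
  r1: exp(X2) + (0)·1 = 0 ⇒ exp(X2) = 0
Π_1 = X1^-1 · X3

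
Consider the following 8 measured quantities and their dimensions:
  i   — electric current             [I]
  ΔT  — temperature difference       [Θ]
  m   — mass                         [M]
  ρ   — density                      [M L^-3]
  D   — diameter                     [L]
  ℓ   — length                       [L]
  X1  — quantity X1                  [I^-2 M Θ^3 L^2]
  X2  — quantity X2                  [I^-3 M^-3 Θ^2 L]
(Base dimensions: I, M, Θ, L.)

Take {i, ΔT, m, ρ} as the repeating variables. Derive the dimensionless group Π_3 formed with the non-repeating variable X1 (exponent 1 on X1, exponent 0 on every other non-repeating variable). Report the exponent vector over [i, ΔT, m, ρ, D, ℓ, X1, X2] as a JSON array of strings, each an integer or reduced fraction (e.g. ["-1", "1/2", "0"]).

["2", "-3", "-5/3", "2/3", "0", "0", "1", "0"]

Write exponents as rows I,M,Θ,L / cols i,ΔT,m,ρ,D,ℓ,X1,X2:
  I: [ 1  0  0  0  0  0 -2 -3]
  M: [ 0  0  1  1  0  0  1 -3]
  Θ: [ 0  1  0  0  0  0  3  2]
  L: [ 0  0  0 -3  1  1  2  1]
RREF → pivots at {i,ΔT,m,ρ} ⇒ r = 4
Repeat: i,ΔT,m,ρ; free: D,ℓ,X1,X2
RREF:
  r0: [   1    0    0    0    0    0   -2   -3]
  r1: [   0    1    0    0    0    0    3    2]
  r2: [   0    0    1    0  1/3  1/3  5/3 -8/3]
  r3: [   0    0    0    1 -1/3 -1/3 -2/3 -1/3]
Fix exponent of X1 at 1, D at 0, ℓ at 0, X2 at 0; solve each RREF row for its pivot's exponent:
  r0: exp(i) + (-2)·1 = 0 ⇒ exp(i) = 2
  r1: exp(ΔT) + (3)·1 = 0 ⇒ exp(ΔT) = -3
  r2: exp(m) + (5/3)·1 = 0 ⇒ exp(m) = -5/3
  r3: exp(ρ) + (-2/3)·1 = 0 ⇒ exp(ρ) = 2/3
Π_3 = i^2 · ΔT^-3 · m^(-5/3) · ρ^(2/3) · X1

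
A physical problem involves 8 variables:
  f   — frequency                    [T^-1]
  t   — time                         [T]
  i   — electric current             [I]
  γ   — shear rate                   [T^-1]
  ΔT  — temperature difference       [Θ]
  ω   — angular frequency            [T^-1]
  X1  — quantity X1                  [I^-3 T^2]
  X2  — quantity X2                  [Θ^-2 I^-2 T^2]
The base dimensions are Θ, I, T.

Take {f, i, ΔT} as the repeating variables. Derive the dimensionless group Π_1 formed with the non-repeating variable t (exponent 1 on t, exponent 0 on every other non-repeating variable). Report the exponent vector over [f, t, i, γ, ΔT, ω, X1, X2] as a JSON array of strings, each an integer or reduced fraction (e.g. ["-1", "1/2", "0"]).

["1", "1", "0", "0", "0", "0", "0", "0"]

Dimensional matrix (Θ×I×T by f×t×i×γ×ΔT×ω×X1×X2):
  Θ: [ 0  0  0  0  1  0  0 -2]
  I: [ 0  0  1  0  0  0 -3 -2]
  T: [-1  1  0 -1  0 -1  2  2]
Echelon form has 3 nonzero rows (pivots: f,i,ΔT)
Repeat: f,i,ΔT; free: t,γ,ω,X1,X2
RREF:
  r0: [   1   -1    0    1    0    1   -2   -2]
  r1: [   0    0    1    0    0    0   -3   -2]
  r2: [   0    0    0    0    1    0    0   -2]
Fix exponent of t at 1, γ at 0, ω at 0, X1 at 0, X2 at 0; solve each RREF row for its pivot's exponent:
  r0: exp(f) + (-1)·1 = 0 ⇒ exp(f) = 1
  r1: exp(i) + (0)·1 = 0 ⇒ exp(i) = 0
  r2: exp(ΔT) + (0)·1 = 0 ⇒ exp(ΔT) = 0
Π_1 = f · t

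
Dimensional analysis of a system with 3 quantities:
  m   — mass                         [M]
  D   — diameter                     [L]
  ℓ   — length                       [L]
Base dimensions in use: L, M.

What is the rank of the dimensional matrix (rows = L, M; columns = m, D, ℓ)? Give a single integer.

2

Dimensional matrix (L×M by m×D×ℓ):
  L: [ 0  1  1]
  M: [ 1  0  0]
Echelon form has 2 nonzero rows (pivots: m,D)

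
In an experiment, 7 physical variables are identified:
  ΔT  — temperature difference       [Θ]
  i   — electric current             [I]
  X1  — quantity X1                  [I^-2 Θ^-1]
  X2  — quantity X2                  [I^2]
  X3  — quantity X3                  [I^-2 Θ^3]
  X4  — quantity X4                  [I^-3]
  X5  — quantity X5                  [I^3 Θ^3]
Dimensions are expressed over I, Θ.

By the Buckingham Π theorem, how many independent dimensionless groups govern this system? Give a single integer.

5

Dimensional matrix (I×Θ by ΔT×i×X1×X2×X3×X4×X5):
  I: [ 0  1 -2  2 -2 -3  3]
  Θ: [ 1  0 -1  0  3  0  3]
Row reduction gives pivot columns ΔT,i; rank = 2
7 vars − rank 2 = 5 Π groups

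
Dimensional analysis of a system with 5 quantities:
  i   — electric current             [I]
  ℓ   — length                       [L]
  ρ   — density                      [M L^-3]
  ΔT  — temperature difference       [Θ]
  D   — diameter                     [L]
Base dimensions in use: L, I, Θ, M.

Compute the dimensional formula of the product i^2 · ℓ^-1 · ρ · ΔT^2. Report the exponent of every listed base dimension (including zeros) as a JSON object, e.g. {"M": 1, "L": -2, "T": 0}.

{"L": -4, "I": 2, "Θ": 2, "M": 1}

Dimensional matrix (L×I×Θ×M by i×ℓ×ρ×ΔT×D):
  L: [ 0  1 -3  0  1]
  I: [ 1  0  0  0  0]
  Θ: [ 0  0  0  1  0]
  M: [ 0  0  1  0  0]
  [L]: (2)·0+(-1)·1+(1)·-3+(2)·0 = -4
  [I]: (2)·1+(-1)·0+(1)·0+(2)·0 = 2
  [Θ]: (2)·0+(-1)·0+(1)·0+(2)·1 = 2
  [M]: (2)·0+(-1)·0+(1)·1+(2)·0 = 1
⇒ L^-4 I^2 Θ^2 M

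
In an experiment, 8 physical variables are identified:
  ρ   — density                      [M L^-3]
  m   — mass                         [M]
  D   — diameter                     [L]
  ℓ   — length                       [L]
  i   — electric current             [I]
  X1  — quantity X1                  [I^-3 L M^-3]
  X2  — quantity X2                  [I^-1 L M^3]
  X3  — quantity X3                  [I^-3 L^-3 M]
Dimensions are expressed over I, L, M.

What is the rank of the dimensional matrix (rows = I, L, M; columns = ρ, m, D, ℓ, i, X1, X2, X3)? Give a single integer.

Dimensional matrix (I×L×M by ρ×m×D×ℓ×i×X1×X2×X3):
  I: [ 0  0  0  0  1 -3 -1 -3]
  L: [-3  0  1  1  0  1  1 -3]
  M: [ 1  1  0  0  0 -3  3  1]
Row reduction gives pivot columns ρ,m,i; rank = 3

3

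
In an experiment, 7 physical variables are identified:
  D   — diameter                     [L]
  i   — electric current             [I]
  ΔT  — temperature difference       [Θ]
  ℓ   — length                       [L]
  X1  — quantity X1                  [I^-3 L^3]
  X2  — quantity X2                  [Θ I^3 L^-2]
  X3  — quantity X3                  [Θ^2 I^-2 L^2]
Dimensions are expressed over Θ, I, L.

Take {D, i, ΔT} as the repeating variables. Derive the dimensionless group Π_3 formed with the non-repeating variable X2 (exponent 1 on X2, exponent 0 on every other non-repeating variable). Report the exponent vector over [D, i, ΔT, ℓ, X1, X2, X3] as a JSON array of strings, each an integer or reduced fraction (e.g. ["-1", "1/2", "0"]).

Exponent matrix [Θ,I,L] × [D,i,ΔT,ℓ,X1,X2,X3]:
  Θ: [ 0  0  1  0  0  1  2]
  I: [ 0  1  0  0 -3  3 -2]
  L: [ 1  0  0  1  3 -2  2]
RREF → pivots at {D,i,ΔT} ⇒ r = 3
Pivot set = {D,i,ΔT}, free = {ℓ,X1,X2,X3}
RREF:
  r0: [   1    0    0    1    3   -2    2]
  r1: [   0    1    0    0   -3    3   -2]
  r2: [   0    0    1    0    0    1    2]
Fix exponent of X2 at 1, ℓ at 0, X1 at 0, X3 at 0; solve each RREF row for its pivot's exponent:
  r0: exp(D) + (-2)·1 = 0 ⇒ exp(D) = 2
  r1: exp(i) + (3)·1 = 0 ⇒ exp(i) = -3
  r2: exp(ΔT) + (1)·1 = 0 ⇒ exp(ΔT) = -1
Π_3 = D^2 · i^-3 · ΔT^-1 · X2

["2", "-3", "-1", "0", "0", "1", "0"]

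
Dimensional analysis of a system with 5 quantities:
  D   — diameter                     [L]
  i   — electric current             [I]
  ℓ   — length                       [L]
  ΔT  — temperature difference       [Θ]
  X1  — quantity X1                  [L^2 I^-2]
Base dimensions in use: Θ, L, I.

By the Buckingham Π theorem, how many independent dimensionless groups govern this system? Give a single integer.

Write exponents as rows Θ,L,I / cols D,i,ℓ,ΔT,X1:
  Θ: [ 0  0  0  1  0]
  L: [ 1  0  1  0  2]
  I: [ 0  1  0  0 -2]
Echelon form has 3 nonzero rows (pivots: D,i,ΔT)
5 vars − rank 3 = 2 Π groups

2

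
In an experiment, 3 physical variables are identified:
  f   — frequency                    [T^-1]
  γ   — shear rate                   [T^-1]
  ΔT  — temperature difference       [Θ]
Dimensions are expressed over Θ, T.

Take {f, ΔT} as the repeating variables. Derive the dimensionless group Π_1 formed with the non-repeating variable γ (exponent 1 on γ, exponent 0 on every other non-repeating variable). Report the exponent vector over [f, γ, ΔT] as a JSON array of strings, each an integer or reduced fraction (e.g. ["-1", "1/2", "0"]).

Write exponents as rows Θ,T / cols f,γ,ΔT:
  Θ: [ 0  0  1]
  T: [-1 -1  0]
RREF → pivots at {f,ΔT} ⇒ r = 2
Repeat: f,ΔT; free: γ
RREF:
  r0: [   1    1    0]
  r1: [   0    0    1]
Fix exponent of γ at 1; solve each RREF row for its pivot's exponent:
  r0: exp(f) + (1)·1 = 0 ⇒ exp(f) = -1
  r1: exp(ΔT) + (0)·1 = 0 ⇒ exp(ΔT) = 0
Π_1 = f^-1 · γ

["-1", "1", "0"]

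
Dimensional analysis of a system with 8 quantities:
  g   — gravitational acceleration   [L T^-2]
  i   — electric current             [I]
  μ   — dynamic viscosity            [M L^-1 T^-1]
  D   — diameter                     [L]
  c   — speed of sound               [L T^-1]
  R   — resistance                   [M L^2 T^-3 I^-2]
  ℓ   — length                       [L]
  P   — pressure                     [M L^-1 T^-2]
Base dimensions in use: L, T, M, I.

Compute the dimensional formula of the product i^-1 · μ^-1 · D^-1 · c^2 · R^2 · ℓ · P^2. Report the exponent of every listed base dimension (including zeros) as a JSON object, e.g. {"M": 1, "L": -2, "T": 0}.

{"L": 5, "T": -11, "M": 3, "I": -5}

Dimensional matrix (L×T×M×I by g×i×μ×D×c×R×ℓ×P):
  L: [ 1  0 -1  1  1  2  1 -1]
  T: [-2  0 -1  0 -1 -3  0 -2]
  M: [ 0  0  1  0  0  1  0  1]
  I: [ 0  1  0  0  0 -2  0  0]
  [L]: (-1)·0+(-1)·-1+(-1)·1+(2)·1+(2)·2+(1)·1+(2)·-1 = 5
  [T]: (-1)·0+(-1)·-1+(-1)·0+(2)·-1+(2)·-3+(1)·0+(2)·-2 = -11
  [M]: (-1)·0+(-1)·1+(-1)·0+(2)·0+(2)·1+(1)·0+(2)·1 = 3
  [I]: (-1)·1+(-1)·0+(-1)·0+(2)·0+(2)·-2+(1)·0+(2)·0 = -5
⇒ L^5 T^-11 M^3 I^-5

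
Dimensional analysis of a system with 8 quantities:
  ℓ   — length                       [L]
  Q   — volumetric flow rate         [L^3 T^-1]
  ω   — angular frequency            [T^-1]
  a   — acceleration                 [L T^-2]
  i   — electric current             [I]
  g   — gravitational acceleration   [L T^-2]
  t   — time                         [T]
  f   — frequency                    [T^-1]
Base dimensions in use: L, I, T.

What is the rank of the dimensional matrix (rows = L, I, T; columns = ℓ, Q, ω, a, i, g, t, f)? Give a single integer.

Write exponents as rows L,I,T / cols ℓ,Q,ω,a,i,g,t,f:
  L: [ 1  3  0  1  0  1  0  0]
  I: [ 0  0  0  0  1  0  0  0]
  T: [ 0 -1 -1 -2  0 -2  1 -1]
Echelon form has 3 nonzero rows (pivots: ℓ,Q,i)

3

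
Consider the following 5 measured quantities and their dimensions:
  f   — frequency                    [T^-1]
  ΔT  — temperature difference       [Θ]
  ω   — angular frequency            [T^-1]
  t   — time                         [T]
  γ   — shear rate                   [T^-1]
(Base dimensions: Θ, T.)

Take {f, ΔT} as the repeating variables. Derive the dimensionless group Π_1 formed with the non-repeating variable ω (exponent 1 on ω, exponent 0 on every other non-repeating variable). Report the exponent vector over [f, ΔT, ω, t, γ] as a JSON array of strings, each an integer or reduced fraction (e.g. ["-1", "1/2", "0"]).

Dimensional matrix (Θ×T by f×ΔT×ω×t×γ):
  Θ: [ 0  1  0  0  0]
  T: [-1  0 -1  1 -1]
Row reduction gives pivot columns f,ΔT; rank = 2
Pivot set = {f,ΔT}, free = {ω,t,γ}
RREF:
  r0: [   1    0    1   -1    1]
  r1: [   0    1    0    0    0]
Fix exponent of ω at 1, t at 0, γ at 0; solve each RREF row for its pivot's exponent:
  r0: exp(f) + (1)·1 = 0 ⇒ exp(f) = -1
  r1: exp(ΔT) + (0)·1 = 0 ⇒ exp(ΔT) = 0
Π_1 = f^-1 · ω

["-1", "0", "1", "0", "0"]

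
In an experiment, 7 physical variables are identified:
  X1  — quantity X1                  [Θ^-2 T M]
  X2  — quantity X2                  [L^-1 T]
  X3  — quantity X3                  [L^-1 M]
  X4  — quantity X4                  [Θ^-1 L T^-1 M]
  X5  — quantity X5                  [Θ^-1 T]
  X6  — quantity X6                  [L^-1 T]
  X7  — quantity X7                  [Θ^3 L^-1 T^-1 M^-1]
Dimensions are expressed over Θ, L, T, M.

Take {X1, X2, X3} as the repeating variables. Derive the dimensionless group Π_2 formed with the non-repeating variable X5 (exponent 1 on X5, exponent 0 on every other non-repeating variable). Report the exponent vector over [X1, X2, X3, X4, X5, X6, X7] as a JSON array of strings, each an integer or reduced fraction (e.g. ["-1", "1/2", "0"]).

Exponent matrix [Θ,L,T,M] × [X1,X2,X3,X4,X5,X6,X7]:
  Θ: [-2  0  0 -1 -1  0  3]
  L: [ 0 -1 -1  1  0 -1 -1]
  T: [ 1  1  0 -1  1  1 -1]
  M: [ 1  0  1  1  0  0 -1]
Row reduction gives pivot columns X1,X2,X3; rank = 3
Repeat: X1,X2,X3; free: X4,X5,X6,X7
RREF:
  r0: [   1    0    0  1/2  1/2    0 -3/2]
  r1: [   0    1    0 -3/2  1/2    1  1/2]
  r2: [   0    0    1  1/2 -1/2    0  1/2]
  r3: [   0    0    0    0    0    0    0]
Fix exponent of X5 at 1, X4 at 0, X6 at 0, X7 at 0; solve each RREF row for its pivot's exponent:
  r0: exp(X1) + (1/2)·1 = 0 ⇒ exp(X1) = -1/2
  r1: exp(X2) + (1/2)·1 = 0 ⇒ exp(X2) = -1/2
  r2: exp(X3) + (-1/2)·1 = 0 ⇒ exp(X3) = 1/2
Π_2 = X1^(-1/2) · X2^(-1/2) · X3^(1/2) · X5

["-1/2", "-1/2", "1/2", "0", "1", "0", "0"]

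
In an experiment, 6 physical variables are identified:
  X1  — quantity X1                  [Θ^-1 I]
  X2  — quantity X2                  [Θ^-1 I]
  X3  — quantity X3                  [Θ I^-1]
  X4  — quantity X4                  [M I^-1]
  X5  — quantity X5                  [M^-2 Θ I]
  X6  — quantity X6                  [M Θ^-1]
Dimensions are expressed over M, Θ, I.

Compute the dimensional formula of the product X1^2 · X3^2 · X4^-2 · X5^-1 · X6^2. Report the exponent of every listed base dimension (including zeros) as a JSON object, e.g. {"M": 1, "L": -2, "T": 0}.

Exponent matrix [M,Θ,I] × [X1,X2,X3,X4,X5,X6]:
  M: [ 0  0  0  1 -2  1]
  Θ: [-1 -1  1  0  1 -1]
  I: [ 1  1 -1 -1  1  0]
  [M]: (2)·0+(2)·0+(-2)·1+(-1)·-2+(2)·1 = 2
  [Θ]: (2)·-1+(2)·1+(-2)·0+(-1)·1+(2)·-1 = -3
  [I]: (2)·1+(2)·-1+(-2)·-1+(-1)·1+(2)·0 = 1
⇒ M^2 Θ^-3 I

{"M": 2, "Θ": -3, "I": 1}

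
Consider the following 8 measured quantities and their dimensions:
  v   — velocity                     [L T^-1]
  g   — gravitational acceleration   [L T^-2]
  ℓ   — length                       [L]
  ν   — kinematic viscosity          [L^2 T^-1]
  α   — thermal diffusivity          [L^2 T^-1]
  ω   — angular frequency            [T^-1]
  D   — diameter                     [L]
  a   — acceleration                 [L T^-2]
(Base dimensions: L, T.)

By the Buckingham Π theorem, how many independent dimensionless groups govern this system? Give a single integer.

6

Exponent matrix [L,T] × [v,g,ℓ,ν,α,ω,D,a]:
  L: [ 1  1  1  2  2  0  1  1]
  T: [-1 -2  0 -1 -1 -1  0 -2]
RREF → pivots at {v,g} ⇒ r = 2
n=8, r=2 ⇒ 6 dimensionless groups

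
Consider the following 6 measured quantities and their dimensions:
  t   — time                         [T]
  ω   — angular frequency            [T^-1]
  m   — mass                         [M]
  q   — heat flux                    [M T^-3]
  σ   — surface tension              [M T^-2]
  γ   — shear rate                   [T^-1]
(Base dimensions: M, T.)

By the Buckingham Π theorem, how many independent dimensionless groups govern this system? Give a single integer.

4

Write exponents as rows M,T / cols t,ω,m,q,σ,γ:
  M: [ 0  0  1  1  1  0]
  T: [ 1 -1  0 -3 -2 -1]
RREF → pivots at {t,m} ⇒ r = 2
Π count = n − r = 6 − 2 = 4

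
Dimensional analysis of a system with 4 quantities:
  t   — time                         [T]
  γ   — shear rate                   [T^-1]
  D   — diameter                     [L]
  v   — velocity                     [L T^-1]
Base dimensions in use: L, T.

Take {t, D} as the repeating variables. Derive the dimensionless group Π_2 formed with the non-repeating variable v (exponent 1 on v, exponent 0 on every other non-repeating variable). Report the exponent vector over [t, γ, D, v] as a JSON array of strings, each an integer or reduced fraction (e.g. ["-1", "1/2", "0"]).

["1", "0", "-1", "1"]

Dimensional matrix (L×T by t×γ×D×v):
  L: [ 0  0  1  1]
  T: [ 1 -1  0 -1]
RREF → pivots at {t,D} ⇒ r = 2
Repeat: t,D; free: γ,v
RREF:
  r0: [   1   -1    0   -1]
  r1: [   0    0    1    1]
Fix exponent of v at 1, γ at 0; solve each RREF row for its pivot's exponent:
  r0: exp(t) + (-1)·1 = 0 ⇒ exp(t) = 1
  r1: exp(D) + (1)·1 = 0 ⇒ exp(D) = -1
Π_2 = t · D^-1 · v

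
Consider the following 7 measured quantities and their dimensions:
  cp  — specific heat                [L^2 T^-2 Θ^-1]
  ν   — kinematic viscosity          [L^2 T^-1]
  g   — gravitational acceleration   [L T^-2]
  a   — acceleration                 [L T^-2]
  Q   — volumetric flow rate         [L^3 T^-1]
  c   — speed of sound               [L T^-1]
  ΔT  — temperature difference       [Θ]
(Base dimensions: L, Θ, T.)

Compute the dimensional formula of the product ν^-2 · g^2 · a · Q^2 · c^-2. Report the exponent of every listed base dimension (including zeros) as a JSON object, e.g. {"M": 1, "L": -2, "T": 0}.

{"L": 3, "Θ": 0, "T": -4}

Exponent matrix [L,Θ,T] × [cp,ν,g,a,Q,c,ΔT]:
  L: [ 2  2  1  1  3  1  0]
  Θ: [-1  0  0  0  0  0  1]
  T: [-2 -1 -2 -2 -1 -1  0]
  [L]: (-2)·2+(2)·1+(1)·1+(2)·3+(-2)·1 = 3
  [Θ]: (-2)·0+(2)·0+(1)·0+(2)·0+(-2)·0 = 0
  [T]: (-2)·-1+(2)·-2+(1)·-2+(2)·-1+(-2)·-1 = -4
⇒ L^3 T^-4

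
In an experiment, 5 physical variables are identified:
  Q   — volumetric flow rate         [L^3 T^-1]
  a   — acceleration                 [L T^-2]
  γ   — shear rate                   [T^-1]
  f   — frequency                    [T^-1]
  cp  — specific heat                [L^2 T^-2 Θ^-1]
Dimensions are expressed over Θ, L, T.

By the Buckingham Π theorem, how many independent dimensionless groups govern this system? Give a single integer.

Dimensional matrix (Θ×L×T by Q×a×γ×f×cp):
  Θ: [ 0  0  0  0 -1]
  L: [ 3  1  0  0  2]
  T: [-1 -2 -1 -1 -2]
RREF → pivots at {Q,a,cp} ⇒ r = 3
n=5, r=3 ⇒ 2 dimensionless groups

2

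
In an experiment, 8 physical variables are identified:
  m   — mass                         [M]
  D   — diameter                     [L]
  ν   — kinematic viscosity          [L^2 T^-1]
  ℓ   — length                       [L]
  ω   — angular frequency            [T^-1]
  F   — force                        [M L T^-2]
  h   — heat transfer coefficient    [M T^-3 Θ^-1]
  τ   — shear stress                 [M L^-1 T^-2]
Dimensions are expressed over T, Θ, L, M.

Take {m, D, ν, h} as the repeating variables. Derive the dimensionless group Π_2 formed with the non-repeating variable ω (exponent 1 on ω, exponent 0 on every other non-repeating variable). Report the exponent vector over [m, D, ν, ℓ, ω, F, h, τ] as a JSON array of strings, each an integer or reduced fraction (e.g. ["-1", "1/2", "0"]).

["0", "2", "-1", "0", "1", "0", "0", "0"]

Write exponents as rows T,Θ,L,M / cols m,D,ν,ℓ,ω,F,h,τ:
  T: [ 0  0 -1  0 -1 -2 -3 -2]
  Θ: [ 0  0  0  0  0  0 -1  0]
  L: [ 0  1  2  1  0  1  0 -1]
  M: [ 1  0  0  0  0  1  1  1]
Row reduction gives pivot columns m,D,ν,h; rank = 4
Pivot set = {m,D,ν,h}, free = {ℓ,ω,F,τ}
RREF:
  r0: [   1    0    0    0    0    1    0    1]
  r1: [   0    1    0    1   -2   -3    0   -5]
  r2: [   0    0    1    0    1    2    0    2]
  r3: [   0    0    0    0    0    0    1    0]
Fix exponent of ω at 1, ℓ at 0, F at 0, τ at 0; solve each RREF row for its pivot's exponent:
  r0: exp(m) + (0)·1 = 0 ⇒ exp(m) = 0
  r1: exp(D) + (-2)·1 = 0 ⇒ exp(D) = 2
  r2: exp(ν) + (1)·1 = 0 ⇒ exp(ν) = -1
  r3: exp(h) + (0)·1 = 0 ⇒ exp(h) = 0
Π_2 = D^2 · ν^-1 · ω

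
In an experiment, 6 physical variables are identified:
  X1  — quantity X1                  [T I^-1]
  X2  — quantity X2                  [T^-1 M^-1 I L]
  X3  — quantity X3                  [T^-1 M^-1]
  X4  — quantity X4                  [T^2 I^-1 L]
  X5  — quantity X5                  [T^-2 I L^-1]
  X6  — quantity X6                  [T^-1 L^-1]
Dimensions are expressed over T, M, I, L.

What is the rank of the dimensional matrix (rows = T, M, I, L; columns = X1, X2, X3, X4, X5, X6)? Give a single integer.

Exponent matrix [T,M,I,L] × [X1,X2,X3,X4,X5,X6]:
  T: [ 1 -1 -1  2 -2 -1]
  M: [ 0 -1 -1  0  0  0]
  I: [-1  1  0 -1  1  0]
  L: [ 0  1  0  1 -1 -1]
RREF → pivots at {X1,X2,X3} ⇒ r = 3

3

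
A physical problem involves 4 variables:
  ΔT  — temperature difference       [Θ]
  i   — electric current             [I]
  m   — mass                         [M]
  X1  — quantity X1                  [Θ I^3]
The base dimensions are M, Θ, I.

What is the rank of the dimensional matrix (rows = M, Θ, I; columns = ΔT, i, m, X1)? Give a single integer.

Exponent matrix [M,Θ,I] × [ΔT,i,m,X1]:
  M: [ 0  0  1  0]
  Θ: [ 1  0  0  1]
  I: [ 0  1  0  3]
Row reduction gives pivot columns ΔT,i,m; rank = 3

3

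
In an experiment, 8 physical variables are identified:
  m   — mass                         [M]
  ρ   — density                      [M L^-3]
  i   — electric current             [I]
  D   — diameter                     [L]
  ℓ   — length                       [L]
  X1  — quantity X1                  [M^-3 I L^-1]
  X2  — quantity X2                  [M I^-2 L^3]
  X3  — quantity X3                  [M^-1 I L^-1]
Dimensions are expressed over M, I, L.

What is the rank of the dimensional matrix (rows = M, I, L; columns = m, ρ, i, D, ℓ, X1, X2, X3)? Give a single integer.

3

Write exponents as rows M,I,L / cols m,ρ,i,D,ℓ,X1,X2,X3:
  M: [ 1  1  0  0  0 -3  1 -1]
  I: [ 0  0  1  0  0  1 -2  1]
  L: [ 0 -3  0  1  1 -1  3 -1]
Row reduction gives pivot columns m,ρ,i; rank = 3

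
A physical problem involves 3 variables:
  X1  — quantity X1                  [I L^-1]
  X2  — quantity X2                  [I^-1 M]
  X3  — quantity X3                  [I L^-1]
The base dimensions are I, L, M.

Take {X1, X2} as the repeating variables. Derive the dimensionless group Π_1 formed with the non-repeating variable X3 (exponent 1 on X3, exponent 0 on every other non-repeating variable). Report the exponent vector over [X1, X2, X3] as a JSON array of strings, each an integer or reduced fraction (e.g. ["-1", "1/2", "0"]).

Dimensional matrix (I×L×M by X1×X2×X3):
  I: [ 1 -1  1]
  L: [-1  0 -1]
  M: [ 0  1  0]
Echelon form has 2 nonzero rows (pivots: X1,X2)
Repeat: X1,X2; free: X3
RREF:
  r0: [   1    0    1]
  r1: [   0    1    0]
  r2: [   0    0    0]
Fix exponent of X3 at 1; solve each RREF row for its pivot's exponent:
  r0: exp(X1) + (1)·1 = 0 ⇒ exp(X1) = -1
  r1: exp(X2) + (0)·1 = 0 ⇒ exp(X2) = 0
Π_1 = X1^-1 · X3

["-1", "0", "1"]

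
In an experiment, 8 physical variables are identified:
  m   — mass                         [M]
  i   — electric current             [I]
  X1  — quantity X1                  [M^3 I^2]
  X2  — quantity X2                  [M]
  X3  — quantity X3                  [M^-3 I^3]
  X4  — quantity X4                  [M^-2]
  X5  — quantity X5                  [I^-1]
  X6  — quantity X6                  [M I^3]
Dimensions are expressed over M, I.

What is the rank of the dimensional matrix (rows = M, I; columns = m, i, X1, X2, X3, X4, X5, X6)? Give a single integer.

2

Exponent matrix [M,I] × [m,i,X1,X2,X3,X4,X5,X6]:
  M: [ 1  0  3  1 -3 -2  0  1]
  I: [ 0  1  2  0  3  0 -1  3]
Echelon form has 2 nonzero rows (pivots: m,i)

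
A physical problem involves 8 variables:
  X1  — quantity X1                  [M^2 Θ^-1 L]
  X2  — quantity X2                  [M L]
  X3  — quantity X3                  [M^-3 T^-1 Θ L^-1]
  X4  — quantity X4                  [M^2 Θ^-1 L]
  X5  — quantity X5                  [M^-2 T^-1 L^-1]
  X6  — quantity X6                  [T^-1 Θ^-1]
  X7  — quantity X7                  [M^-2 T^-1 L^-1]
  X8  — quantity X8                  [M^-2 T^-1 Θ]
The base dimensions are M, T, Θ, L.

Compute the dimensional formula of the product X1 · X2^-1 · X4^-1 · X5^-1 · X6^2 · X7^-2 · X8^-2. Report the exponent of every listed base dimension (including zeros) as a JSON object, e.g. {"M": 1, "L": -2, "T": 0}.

Dimensional matrix (M×T×Θ×L by X1×X2×X3×X4×X5×X6×X7×X8):
  M: [ 2  1 -3  2 -2  0 -2 -2]
  T: [ 0  0 -1  0 -1 -1 -1 -1]
  Θ: [-1  0  1 -1  0 -1  0  1]
  L: [ 1  1 -1  1 -1  0 -1  0]
  [M]: (1)·2+(-1)·1+(-1)·2+(-1)·-2+(2)·0+(-2)·-2+(-2)·-2 = 9
  [T]: (1)·0+(-1)·0+(-1)·0+(-1)·-1+(2)·-1+(-2)·-1+(-2)·-1 = 3
  [Θ]: (1)·-1+(-1)·0+(-1)·-1+(-1)·0+(2)·-1+(-2)·0+(-2)·1 = -4
  [L]: (1)·1+(-1)·1+(-1)·1+(-1)·-1+(2)·0+(-2)·-1+(-2)·0 = 2
⇒ M^9 T^3 Θ^-4 L^2

{"M": 9, "T": 3, "Θ": -4, "L": 2}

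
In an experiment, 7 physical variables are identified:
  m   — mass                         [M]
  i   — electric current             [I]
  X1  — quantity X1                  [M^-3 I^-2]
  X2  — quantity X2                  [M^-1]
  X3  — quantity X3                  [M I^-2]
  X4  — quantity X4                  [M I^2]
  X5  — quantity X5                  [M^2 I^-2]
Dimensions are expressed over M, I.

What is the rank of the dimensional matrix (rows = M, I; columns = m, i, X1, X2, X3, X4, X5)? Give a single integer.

2

Write exponents as rows M,I / cols m,i,X1,X2,X3,X4,X5:
  M: [ 1  0 -3 -1  1  1  2]
  I: [ 0  1 -2  0 -2  2 -2]
Row reduction gives pivot columns m,i; rank = 2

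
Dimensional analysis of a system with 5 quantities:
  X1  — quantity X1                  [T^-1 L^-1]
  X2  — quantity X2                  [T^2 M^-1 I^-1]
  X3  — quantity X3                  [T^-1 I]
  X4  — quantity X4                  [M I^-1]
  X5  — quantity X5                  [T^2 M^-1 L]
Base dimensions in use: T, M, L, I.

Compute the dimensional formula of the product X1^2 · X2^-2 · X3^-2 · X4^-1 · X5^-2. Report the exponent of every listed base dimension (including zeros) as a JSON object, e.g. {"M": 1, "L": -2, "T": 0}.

{"T": -8, "M": 3, "L": -4, "I": 1}

Exponent matrix [T,M,L,I] × [X1,X2,X3,X4,X5]:
  T: [-1  2 -1  0  2]
  M: [ 0 -1  0  1 -1]
  L: [-1  0  0  0  1]
  I: [ 0 -1  1 -1  0]
  [T]: (2)·-1+(-2)·2+(-2)·-1+(-1)·0+(-2)·2 = -8
  [M]: (2)·0+(-2)·-1+(-2)·0+(-1)·1+(-2)·-1 = 3
  [L]: (2)·-1+(-2)·0+(-2)·0+(-1)·0+(-2)·1 = -4
  [I]: (2)·0+(-2)·-1+(-2)·1+(-1)·-1+(-2)·0 = 1
⇒ T^-8 M^3 L^-4 I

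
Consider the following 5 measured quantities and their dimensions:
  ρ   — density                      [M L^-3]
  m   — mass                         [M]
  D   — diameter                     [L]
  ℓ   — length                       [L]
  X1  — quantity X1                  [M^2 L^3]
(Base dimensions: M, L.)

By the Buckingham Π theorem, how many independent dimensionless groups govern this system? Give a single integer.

3

Exponent matrix [M,L] × [ρ,m,D,ℓ,X1]:
  M: [ 1  1  0  0  2]
  L: [-3  0  1  1  3]
Echelon form has 2 nonzero rows (pivots: ρ,m)
Π count = n − r = 5 − 2 = 3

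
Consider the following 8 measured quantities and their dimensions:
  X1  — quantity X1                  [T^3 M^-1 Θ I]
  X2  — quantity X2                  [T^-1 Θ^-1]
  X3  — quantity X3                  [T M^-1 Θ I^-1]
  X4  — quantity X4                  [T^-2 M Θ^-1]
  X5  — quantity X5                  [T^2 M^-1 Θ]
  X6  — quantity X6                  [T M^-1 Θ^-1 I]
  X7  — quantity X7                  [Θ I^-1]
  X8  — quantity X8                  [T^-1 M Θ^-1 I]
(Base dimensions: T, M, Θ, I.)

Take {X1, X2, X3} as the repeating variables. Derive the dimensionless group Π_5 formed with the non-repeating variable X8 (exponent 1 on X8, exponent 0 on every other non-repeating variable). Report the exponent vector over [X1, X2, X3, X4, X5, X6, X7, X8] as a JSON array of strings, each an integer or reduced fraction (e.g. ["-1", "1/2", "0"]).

["0", "0", "1", "0", "0", "0", "0", "1"]

Dimensional matrix (T×M×Θ×I by X1×X2×X3×X4×X5×X6×X7×X8):
  T: [ 3 -1  1 -2  2  1  0 -1]
  M: [-1  0 -1  1 -1 -1  0  1]
  Θ: [ 1 -1  1 -1  1 -1  1 -1]
  I: [ 1  0 -1  0  0  1 -1  1]
Echelon form has 3 nonzero rows (pivots: X1,X2,X3)
Pivot set = {X1,X2,X3}, free = {X4,X5,X6,X7,X8}
RREF:
  r0: [   1    0    0 -1/2  1/2    1 -1/2    0]
  r1: [   0    1    0    0    0    2   -1    0]
  r2: [   0    0    1 -1/2  1/2    0  1/2   -1]
  r3: [   0    0    0    0    0    0    0    0]
Fix exponent of X8 at 1, X4 at 0, X5 at 0, X6 at 0, X7 at 0; solve each RREF row for its pivot's exponent:
  r0: exp(X1) + (0)·1 = 0 ⇒ exp(X1) = 0
  r1: exp(X2) + (0)·1 = 0 ⇒ exp(X2) = 0
  r2: exp(X3) + (-1)·1 = 0 ⇒ exp(X3) = 1
Π_5 = X3 · X8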